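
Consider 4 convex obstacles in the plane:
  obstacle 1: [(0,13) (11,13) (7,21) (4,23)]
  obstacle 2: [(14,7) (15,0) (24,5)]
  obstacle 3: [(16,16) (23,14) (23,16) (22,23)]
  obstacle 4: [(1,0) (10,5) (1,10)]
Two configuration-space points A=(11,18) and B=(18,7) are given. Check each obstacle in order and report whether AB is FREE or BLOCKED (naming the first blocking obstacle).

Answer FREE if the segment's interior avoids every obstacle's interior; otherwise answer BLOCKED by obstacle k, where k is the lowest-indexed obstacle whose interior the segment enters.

FREE

Obstacle 1 [(0,13) (11,13) (7,21) (4,23)]:
  edge (0,13)–(11,13): clear
  edge (11,13)–(7,21): clear
  edge (7,21)–(4,23): clear
  edge (4,23)–(0,13): clear
  midpoint (29/2,25/2) outside
  → clear
Obstacle 2 [(14,7) (15,0) (24,5)]:
  edge (14,7)–(15,0): clear
  edge (15,0)–(24,5): clear
  edge (24,5)–(14,7): clear
  midpoint (29/2,25/2) outside
  → clear
Obstacle 3 [(16,16) (23,14) (23,16) (22,23)]:
  edge (16,16)–(23,14): clear
  edge (23,14)–(23,16): clear
  edge (23,16)–(22,23): clear
  edge (22,23)–(16,16): clear
  midpoint (29/2,25/2) outside
  → clear
Obstacle 4 [(1,0) (10,5) (1,10)]:
  edge (1,0)–(10,5): clear
  edge (10,5)–(1,10): clear
  edge (1,10)–(1,0): clear
  midpoint (29/2,25/2) outside
  → clear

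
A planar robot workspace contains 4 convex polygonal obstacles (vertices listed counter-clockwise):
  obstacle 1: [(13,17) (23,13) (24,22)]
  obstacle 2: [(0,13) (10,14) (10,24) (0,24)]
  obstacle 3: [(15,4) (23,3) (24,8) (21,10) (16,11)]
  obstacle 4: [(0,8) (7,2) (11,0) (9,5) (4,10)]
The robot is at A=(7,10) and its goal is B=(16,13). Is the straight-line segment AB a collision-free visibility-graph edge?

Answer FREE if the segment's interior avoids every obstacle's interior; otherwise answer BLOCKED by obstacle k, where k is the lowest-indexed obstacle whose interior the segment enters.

FREE

Obstacle 1 [(13,17) (23,13) (24,22)]:
  edge (13,17)–(23,13): clear
  edge (23,13)–(24,22): clear
  edge (24,22)–(13,17): clear
  midpoint (23/2,23/2) outside
  → clear
Obstacle 2 [(0,13) (10,14) (10,24) (0,24)]:
  edge (0,13)–(10,14): clear
  edge (10,14)–(10,24): clear
  edge (10,24)–(0,24): clear
  edge (0,24)–(0,13): clear
  midpoint (23/2,23/2) outside
  → clear
Obstacle 3 [(15,4) (23,3) (24,8) (21,10) (16,11)]:
  edge (15,4)–(23,3): clear
  edge (23,3)–(24,8): clear
  edge (24,8)–(21,10): clear
  edge (21,10)–(16,11): clear
  edge (16,11)–(15,4): clear
  midpoint (23/2,23/2) outside
  → clear
Obstacle 4 [(0,8) (7,2) (11,0) (9,5) (4,10)]:
  edge (0,8)–(7,2): clear
  edge (7,2)–(11,0): clear
  edge (11,0)–(9,5): clear
  edge (9,5)–(4,10): clear
  edge (4,10)–(0,8): clear
  midpoint (23/2,23/2) outside
  → clear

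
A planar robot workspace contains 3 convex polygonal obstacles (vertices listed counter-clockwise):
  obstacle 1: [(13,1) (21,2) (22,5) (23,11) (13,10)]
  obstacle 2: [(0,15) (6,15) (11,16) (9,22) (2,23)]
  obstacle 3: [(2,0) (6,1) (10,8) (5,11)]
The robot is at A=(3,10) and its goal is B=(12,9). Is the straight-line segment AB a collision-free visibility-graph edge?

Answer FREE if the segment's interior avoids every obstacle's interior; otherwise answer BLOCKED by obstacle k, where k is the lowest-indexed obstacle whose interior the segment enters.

BLOCKED by obstacle 3

Obstacle 1 [(13,1) (21,2) (22,5) (23,11) (13,10)]:
  edge (13,1)–(21,2): clear
  edge (21,2)–(22,5): clear
  edge (22,5)–(23,11): clear
  edge (23,11)–(13,10): clear
  edge (13,10)–(13,1): clear
  midpoint (15/2,19/2) outside
  → clear
Obstacle 2 [(0,15) (6,15) (11,16) (9,22) (2,23)]:
  edge (0,15)–(6,15): clear
  edge (6,15)–(11,16): clear
  edge (11,16)–(9,22): clear
  edge (9,22)–(2,23): clear
  edge (2,23)–(0,15): clear
  midpoint (15/2,19/2) outside
  → clear
Obstacle 3 [(2,0) (6,1) (10,8) (5,11)]:
  edge (2,0)–(6,1): clear
  edge (6,1)–(10,8): clear
  edge (10,8)–(5,11): crosses AB
  edge (5,11)–(2,0): crosses AB
  → BLOCKED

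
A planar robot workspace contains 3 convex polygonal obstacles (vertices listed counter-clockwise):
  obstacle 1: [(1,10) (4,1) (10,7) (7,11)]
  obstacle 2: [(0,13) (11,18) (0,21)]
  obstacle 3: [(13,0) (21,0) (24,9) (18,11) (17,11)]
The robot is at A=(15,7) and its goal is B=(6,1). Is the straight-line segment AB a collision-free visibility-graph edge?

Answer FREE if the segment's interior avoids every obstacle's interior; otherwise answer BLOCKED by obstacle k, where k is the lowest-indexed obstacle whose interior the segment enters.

Obstacle 1 [(1,10) (4,1) (10,7) (7,11)]:
  edge (1,10)–(4,1): clear
  edge (4,1)–(10,7): clear
  edge (10,7)–(7,11): clear
  edge (7,11)–(1,10): clear
  midpoint (21/2,4) outside
  → clear
Obstacle 2 [(0,13) (11,18) (0,21)]:
  edge (0,13)–(11,18): clear
  edge (11,18)–(0,21): clear
  edge (0,21)–(0,13): clear
  midpoint (21/2,4) outside
  → clear
Obstacle 3 [(13,0) (21,0) (24,9) (18,11) (17,11)]:
  edge (13,0)–(21,0): clear
  edge (21,0)–(24,9): clear
  edge (24,9)–(18,11): clear
  edge (18,11)–(17,11): clear
  edge (17,11)–(13,0): clear
  midpoint (21/2,4) outside
  → clear

FREE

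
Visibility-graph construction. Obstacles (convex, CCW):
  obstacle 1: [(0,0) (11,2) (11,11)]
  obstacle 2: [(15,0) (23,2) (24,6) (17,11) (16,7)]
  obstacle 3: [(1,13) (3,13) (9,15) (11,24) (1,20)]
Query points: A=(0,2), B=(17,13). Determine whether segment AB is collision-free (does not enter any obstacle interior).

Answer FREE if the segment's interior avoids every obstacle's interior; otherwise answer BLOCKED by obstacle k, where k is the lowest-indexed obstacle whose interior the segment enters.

BLOCKED by obstacle 1

Obstacle 1 [(0,0) (11,2) (11,11)]:
  edge (0,0)–(11,2): clear
  edge (11,2)–(11,11): crosses AB
  edge (11,11)–(0,0): crosses AB
  → BLOCKED
Obstacle 2 [(15,0) (23,2) (24,6) (17,11) (16,7)]:
  edge (15,0)–(23,2): clear
  edge (23,2)–(24,6): clear
  edge (24,6)–(17,11): clear
  edge (17,11)–(16,7): clear
  edge (16,7)–(15,0): clear
  midpoint (17/2,15/2) outside
  → clear
Obstacle 3 [(1,13) (3,13) (9,15) (11,24) (1,20)]:
  edge (1,13)–(3,13): clear
  edge (3,13)–(9,15): clear
  edge (9,15)–(11,24): clear
  edge (11,24)–(1,20): clear
  edge (1,20)–(1,13): clear
  midpoint (17/2,15/2) outside
  → clear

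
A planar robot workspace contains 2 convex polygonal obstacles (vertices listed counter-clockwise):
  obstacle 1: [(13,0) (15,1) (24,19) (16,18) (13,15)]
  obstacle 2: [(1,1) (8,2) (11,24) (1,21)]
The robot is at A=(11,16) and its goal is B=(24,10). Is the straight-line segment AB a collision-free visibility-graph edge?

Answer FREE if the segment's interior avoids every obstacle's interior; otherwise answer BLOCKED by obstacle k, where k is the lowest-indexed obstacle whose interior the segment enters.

Obstacle 1 [(13,0) (15,1) (24,19) (16,18) (13,15)]:
  edge (13,0)–(15,1): clear
  edge (15,1)–(24,19): crosses AB
  edge (24,19)–(16,18): clear
  edge (16,18)–(13,15): crosses AB
  edge (13,15)–(13,0): clear
  → BLOCKED
Obstacle 2 [(1,1) (8,2) (11,24) (1,21)]:
  edge (1,1)–(8,2): clear
  edge (8,2)–(11,24): clear
  edge (11,24)–(1,21): clear
  edge (1,21)–(1,1): clear
  midpoint (35/2,13) outside
  → clear

BLOCKED by obstacle 1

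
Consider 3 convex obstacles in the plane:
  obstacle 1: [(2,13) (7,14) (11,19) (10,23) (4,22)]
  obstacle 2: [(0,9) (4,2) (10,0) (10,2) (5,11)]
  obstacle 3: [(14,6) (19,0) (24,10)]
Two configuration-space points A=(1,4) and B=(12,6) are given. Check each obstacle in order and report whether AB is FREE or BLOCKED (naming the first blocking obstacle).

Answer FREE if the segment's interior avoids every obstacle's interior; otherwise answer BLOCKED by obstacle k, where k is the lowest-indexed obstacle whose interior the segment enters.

Obstacle 1 [(2,13) (7,14) (11,19) (10,23) (4,22)]:
  edge (2,13)–(7,14): clear
  edge (7,14)–(11,19): clear
  edge (11,19)–(10,23): clear
  edge (10,23)–(4,22): clear
  edge (4,22)–(2,13): clear
  midpoint (13/2,5) outside
  → clear
Obstacle 2 [(0,9) (4,2) (10,0) (10,2) (5,11)]:
  edge (0,9)–(4,2): crosses AB
  edge (4,2)–(10,0): clear
  edge (10,0)–(10,2): clear
  edge (10,2)–(5,11): crosses AB
  edge (5,11)–(0,9): clear
  → BLOCKED
Obstacle 3 [(14,6) (19,0) (24,10)]:
  edge (14,6)–(19,0): clear
  edge (19,0)–(24,10): clear
  edge (24,10)–(14,6): clear
  midpoint (13/2,5) outside
  → clear

BLOCKED by obstacle 2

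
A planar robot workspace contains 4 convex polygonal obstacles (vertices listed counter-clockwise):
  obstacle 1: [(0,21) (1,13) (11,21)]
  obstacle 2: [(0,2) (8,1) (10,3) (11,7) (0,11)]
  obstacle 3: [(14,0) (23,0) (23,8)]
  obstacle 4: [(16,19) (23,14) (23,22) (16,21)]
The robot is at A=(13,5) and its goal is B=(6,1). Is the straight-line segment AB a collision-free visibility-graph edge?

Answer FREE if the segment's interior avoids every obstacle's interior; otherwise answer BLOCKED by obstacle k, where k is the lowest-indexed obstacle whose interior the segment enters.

BLOCKED by obstacle 2

Obstacle 1 [(0,21) (1,13) (11,21)]:
  edge (0,21)–(1,13): clear
  edge (1,13)–(11,21): clear
  edge (11,21)–(0,21): clear
  midpoint (19/2,3) outside
  → clear
Obstacle 2 [(0,2) (8,1) (10,3) (11,7) (0,11)]:
  edge (0,2)–(8,1): crosses AB
  edge (8,1)–(10,3): clear
  edge (10,3)–(11,7): crosses AB
  edge (11,7)–(0,11): clear
  edge (0,11)–(0,2): clear
  → BLOCKED
Obstacle 3 [(14,0) (23,0) (23,8)]:
  edge (14,0)–(23,0): clear
  edge (23,0)–(23,8): clear
  edge (23,8)–(14,0): clear
  midpoint (19/2,3) outside
  → clear
Obstacle 4 [(16,19) (23,14) (23,22) (16,21)]:
  edge (16,19)–(23,14): clear
  edge (23,14)–(23,22): clear
  edge (23,22)–(16,21): clear
  edge (16,21)–(16,19): clear
  midpoint (19/2,3) outside
  → clear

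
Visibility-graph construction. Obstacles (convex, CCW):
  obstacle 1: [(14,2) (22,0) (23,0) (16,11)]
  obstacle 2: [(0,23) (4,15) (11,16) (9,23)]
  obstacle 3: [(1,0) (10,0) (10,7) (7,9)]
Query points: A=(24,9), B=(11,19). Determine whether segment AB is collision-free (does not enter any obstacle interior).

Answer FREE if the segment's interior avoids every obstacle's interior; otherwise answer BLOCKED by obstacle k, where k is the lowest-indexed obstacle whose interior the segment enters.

Obstacle 1 [(14,2) (22,0) (23,0) (16,11)]:
  edge (14,2)–(22,0): clear
  edge (22,0)–(23,0): clear
  edge (23,0)–(16,11): clear
  edge (16,11)–(14,2): clear
  midpoint (35/2,14) outside
  → clear
Obstacle 2 [(0,23) (4,15) (11,16) (9,23)]:
  edge (0,23)–(4,15): clear
  edge (4,15)–(11,16): clear
  edge (11,16)–(9,23): clear
  edge (9,23)–(0,23): clear
  midpoint (35/2,14) outside
  → clear
Obstacle 3 [(1,0) (10,0) (10,7) (7,9)]:
  edge (1,0)–(10,0): clear
  edge (10,0)–(10,7): clear
  edge (10,7)–(7,9): clear
  edge (7,9)–(1,0): clear
  midpoint (35/2,14) outside
  → clear

FREE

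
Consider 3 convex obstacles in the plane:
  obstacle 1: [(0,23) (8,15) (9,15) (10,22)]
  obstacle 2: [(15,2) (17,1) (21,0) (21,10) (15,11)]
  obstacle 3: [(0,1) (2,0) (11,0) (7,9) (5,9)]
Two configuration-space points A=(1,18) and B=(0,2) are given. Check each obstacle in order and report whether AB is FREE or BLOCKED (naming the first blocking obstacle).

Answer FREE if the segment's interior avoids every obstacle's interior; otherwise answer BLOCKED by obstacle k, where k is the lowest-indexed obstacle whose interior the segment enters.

Obstacle 1 [(0,23) (8,15) (9,15) (10,22)]:
  edge (0,23)–(8,15): clear
  edge (8,15)–(9,15): clear
  edge (9,15)–(10,22): clear
  edge (10,22)–(0,23): clear
  midpoint (1/2,10) outside
  → clear
Obstacle 2 [(15,2) (17,1) (21,0) (21,10) (15,11)]:
  edge (15,2)–(17,1): clear
  edge (17,1)–(21,0): clear
  edge (21,0)–(21,10): clear
  edge (21,10)–(15,11): clear
  edge (15,11)–(15,2): clear
  midpoint (1/2,10) outside
  → clear
Obstacle 3 [(0,1) (2,0) (11,0) (7,9) (5,9)]:
  edge (0,1)–(2,0): clear
  edge (2,0)–(11,0): clear
  edge (11,0)–(7,9): clear
  edge (7,9)–(5,9): clear
  edge (5,9)–(0,1): clear
  midpoint (1/2,10) outside
  → clear

FREE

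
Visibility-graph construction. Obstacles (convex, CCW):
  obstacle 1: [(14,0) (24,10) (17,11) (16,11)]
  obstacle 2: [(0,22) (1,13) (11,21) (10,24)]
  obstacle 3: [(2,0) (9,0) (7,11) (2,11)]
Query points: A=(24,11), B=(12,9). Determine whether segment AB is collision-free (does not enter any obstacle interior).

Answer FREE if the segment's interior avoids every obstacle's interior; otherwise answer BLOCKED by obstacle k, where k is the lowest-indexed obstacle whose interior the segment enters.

Obstacle 1 [(14,0) (24,10) (17,11) (16,11)]:
  edge (14,0)–(24,10): clear
  edge (24,10)–(17,11): crosses AB
  edge (17,11)–(16,11): clear
  edge (16,11)–(14,0): crosses AB
  → BLOCKED
Obstacle 2 [(0,22) (1,13) (11,21) (10,24)]:
  edge (0,22)–(1,13): clear
  edge (1,13)–(11,21): clear
  edge (11,21)–(10,24): clear
  edge (10,24)–(0,22): clear
  midpoint (18,10) outside
  → clear
Obstacle 3 [(2,0) (9,0) (7,11) (2,11)]:
  edge (2,0)–(9,0): clear
  edge (9,0)–(7,11): clear
  edge (7,11)–(2,11): clear
  edge (2,11)–(2,0): clear
  midpoint (18,10) outside
  → clear

BLOCKED by obstacle 1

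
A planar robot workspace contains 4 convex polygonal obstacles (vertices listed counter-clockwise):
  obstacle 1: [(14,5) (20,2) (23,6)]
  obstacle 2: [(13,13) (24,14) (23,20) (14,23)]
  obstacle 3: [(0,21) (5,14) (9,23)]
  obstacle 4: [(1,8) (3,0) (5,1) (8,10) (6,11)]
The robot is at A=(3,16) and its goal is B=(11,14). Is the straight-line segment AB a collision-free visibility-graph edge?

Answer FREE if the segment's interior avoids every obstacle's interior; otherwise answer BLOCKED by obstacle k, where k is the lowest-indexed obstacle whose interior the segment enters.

Obstacle 1 [(14,5) (20,2) (23,6)]:
  edge (14,5)–(20,2): clear
  edge (20,2)–(23,6): clear
  edge (23,6)–(14,5): clear
  midpoint (7,15) outside
  → clear
Obstacle 2 [(13,13) (24,14) (23,20) (14,23)]:
  edge (13,13)–(24,14): clear
  edge (24,14)–(23,20): clear
  edge (23,20)–(14,23): clear
  edge (14,23)–(13,13): clear
  midpoint (7,15) outside
  → clear
Obstacle 3 [(0,21) (5,14) (9,23)]:
  edge (0,21)–(5,14): crosses AB
  edge (5,14)–(9,23): crosses AB
  edge (9,23)–(0,21): clear
  → BLOCKED
Obstacle 4 [(1,8) (3,0) (5,1) (8,10) (6,11)]:
  edge (1,8)–(3,0): clear
  edge (3,0)–(5,1): clear
  edge (5,1)–(8,10): clear
  edge (8,10)–(6,11): clear
  edge (6,11)–(1,8): clear
  midpoint (7,15) outside
  → clear

BLOCKED by obstacle 3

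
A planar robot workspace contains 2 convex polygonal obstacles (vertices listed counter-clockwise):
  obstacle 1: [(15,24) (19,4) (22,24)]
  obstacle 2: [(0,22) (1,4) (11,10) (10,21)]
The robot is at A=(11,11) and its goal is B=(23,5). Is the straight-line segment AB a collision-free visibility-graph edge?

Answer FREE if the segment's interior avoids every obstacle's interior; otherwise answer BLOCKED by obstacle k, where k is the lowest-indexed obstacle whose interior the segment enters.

BLOCKED by obstacle 1

Obstacle 1 [(15,24) (19,4) (22,24)]:
  edge (15,24)–(19,4): crosses AB
  edge (19,4)–(22,24): crosses AB
  edge (22,24)–(15,24): clear
  → BLOCKED
Obstacle 2 [(0,22) (1,4) (11,10) (10,21)]:
  edge (0,22)–(1,4): clear
  edge (1,4)–(11,10): clear
  edge (11,10)–(10,21): clear
  edge (10,21)–(0,22): clear
  midpoint (17,8) outside
  → clear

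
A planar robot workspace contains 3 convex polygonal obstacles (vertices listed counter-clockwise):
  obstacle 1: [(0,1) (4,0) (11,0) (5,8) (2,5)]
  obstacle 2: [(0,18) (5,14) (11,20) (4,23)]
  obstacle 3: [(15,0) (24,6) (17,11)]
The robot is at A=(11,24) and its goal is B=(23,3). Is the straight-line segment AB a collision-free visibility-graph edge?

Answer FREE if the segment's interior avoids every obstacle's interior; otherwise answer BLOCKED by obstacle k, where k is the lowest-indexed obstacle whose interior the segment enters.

Obstacle 1 [(0,1) (4,0) (11,0) (5,8) (2,5)]:
  edge (0,1)–(4,0): clear
  edge (4,0)–(11,0): clear
  edge (11,0)–(5,8): clear
  edge (5,8)–(2,5): clear
  edge (2,5)–(0,1): clear
  midpoint (17,27/2) outside
  → clear
Obstacle 2 [(0,18) (5,14) (11,20) (4,23)]:
  edge (0,18)–(5,14): clear
  edge (5,14)–(11,20): clear
  edge (11,20)–(4,23): clear
  edge (4,23)–(0,18): clear
  midpoint (17,27/2) outside
  → clear
Obstacle 3 [(15,0) (24,6) (17,11)]:
  edge (15,0)–(24,6): crosses AB
  edge (24,6)–(17,11): crosses AB
  edge (17,11)–(15,0): clear
  → BLOCKED

BLOCKED by obstacle 3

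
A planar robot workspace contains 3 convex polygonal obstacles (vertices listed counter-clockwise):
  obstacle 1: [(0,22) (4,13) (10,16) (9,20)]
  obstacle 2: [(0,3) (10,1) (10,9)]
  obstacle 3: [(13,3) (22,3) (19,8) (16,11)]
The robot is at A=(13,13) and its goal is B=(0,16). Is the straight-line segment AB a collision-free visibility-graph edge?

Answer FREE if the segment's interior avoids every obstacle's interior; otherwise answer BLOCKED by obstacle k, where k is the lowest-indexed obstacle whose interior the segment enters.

Obstacle 1 [(0,22) (4,13) (10,16) (9,20)]:
  edge (0,22)–(4,13): crosses AB
  edge (4,13)–(10,16): crosses AB
  edge (10,16)–(9,20): clear
  edge (9,20)–(0,22): clear
  → BLOCKED
Obstacle 2 [(0,3) (10,1) (10,9)]:
  edge (0,3)–(10,1): clear
  edge (10,1)–(10,9): clear
  edge (10,9)–(0,3): clear
  midpoint (13/2,29/2) outside
  → clear
Obstacle 3 [(13,3) (22,3) (19,8) (16,11)]:
  edge (13,3)–(22,3): clear
  edge (22,3)–(19,8): clear
  edge (19,8)–(16,11): clear
  edge (16,11)–(13,3): clear
  midpoint (13/2,29/2) outside
  → clear

BLOCKED by obstacle 1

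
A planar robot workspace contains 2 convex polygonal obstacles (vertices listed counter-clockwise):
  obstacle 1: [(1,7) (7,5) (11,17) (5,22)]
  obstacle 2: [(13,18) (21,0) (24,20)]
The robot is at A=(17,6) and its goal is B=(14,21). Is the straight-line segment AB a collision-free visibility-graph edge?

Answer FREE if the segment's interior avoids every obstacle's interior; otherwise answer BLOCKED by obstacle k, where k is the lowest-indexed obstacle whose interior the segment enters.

BLOCKED by obstacle 2

Obstacle 1 [(1,7) (7,5) (11,17) (5,22)]:
  edge (1,7)–(7,5): clear
  edge (7,5)–(11,17): clear
  edge (11,17)–(5,22): clear
  edge (5,22)–(1,7): clear
  midpoint (31/2,27/2) outside
  → clear
Obstacle 2 [(13,18) (21,0) (24,20)]:
  edge (13,18)–(21,0): crosses AB
  edge (21,0)–(24,20): clear
  edge (24,20)–(13,18): crosses AB
  → BLOCKED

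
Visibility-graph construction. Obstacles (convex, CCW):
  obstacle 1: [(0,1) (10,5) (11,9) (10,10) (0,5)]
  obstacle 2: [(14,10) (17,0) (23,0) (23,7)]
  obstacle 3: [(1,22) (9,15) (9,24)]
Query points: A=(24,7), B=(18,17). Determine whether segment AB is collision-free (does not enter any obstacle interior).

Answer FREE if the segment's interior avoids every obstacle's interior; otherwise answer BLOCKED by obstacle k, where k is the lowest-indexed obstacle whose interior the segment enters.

Obstacle 1 [(0,1) (10,5) (11,9) (10,10) (0,5)]:
  edge (0,1)–(10,5): clear
  edge (10,5)–(11,9): clear
  edge (11,9)–(10,10): clear
  edge (10,10)–(0,5): clear
  edge (0,5)–(0,1): clear
  midpoint (21,12) outside
  → clear
Obstacle 2 [(14,10) (17,0) (23,0) (23,7)]:
  edge (14,10)–(17,0): clear
  edge (17,0)–(23,0): clear
  edge (23,0)–(23,7): clear
  edge (23,7)–(14,10): clear
  midpoint (21,12) outside
  → clear
Obstacle 3 [(1,22) (9,15) (9,24)]:
  edge (1,22)–(9,15): clear
  edge (9,15)–(9,24): clear
  edge (9,24)–(1,22): clear
  midpoint (21,12) outside
  → clear

FREE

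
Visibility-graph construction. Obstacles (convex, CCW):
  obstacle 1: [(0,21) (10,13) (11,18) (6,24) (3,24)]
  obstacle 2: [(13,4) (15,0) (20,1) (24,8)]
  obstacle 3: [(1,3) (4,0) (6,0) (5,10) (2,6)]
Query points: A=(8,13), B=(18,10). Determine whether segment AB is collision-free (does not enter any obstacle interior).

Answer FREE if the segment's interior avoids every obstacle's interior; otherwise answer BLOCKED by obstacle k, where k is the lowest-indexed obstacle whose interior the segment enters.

FREE

Obstacle 1 [(0,21) (10,13) (11,18) (6,24) (3,24)]:
  edge (0,21)–(10,13): clear
  edge (10,13)–(11,18): clear
  edge (11,18)–(6,24): clear
  edge (6,24)–(3,24): clear
  edge (3,24)–(0,21): clear
  midpoint (13,23/2) outside
  → clear
Obstacle 2 [(13,4) (15,0) (20,1) (24,8)]:
  edge (13,4)–(15,0): clear
  edge (15,0)–(20,1): clear
  edge (20,1)–(24,8): clear
  edge (24,8)–(13,4): clear
  midpoint (13,23/2) outside
  → clear
Obstacle 3 [(1,3) (4,0) (6,0) (5,10) (2,6)]:
  edge (1,3)–(4,0): clear
  edge (4,0)–(6,0): clear
  edge (6,0)–(5,10): clear
  edge (5,10)–(2,6): clear
  edge (2,6)–(1,3): clear
  midpoint (13,23/2) outside
  → clear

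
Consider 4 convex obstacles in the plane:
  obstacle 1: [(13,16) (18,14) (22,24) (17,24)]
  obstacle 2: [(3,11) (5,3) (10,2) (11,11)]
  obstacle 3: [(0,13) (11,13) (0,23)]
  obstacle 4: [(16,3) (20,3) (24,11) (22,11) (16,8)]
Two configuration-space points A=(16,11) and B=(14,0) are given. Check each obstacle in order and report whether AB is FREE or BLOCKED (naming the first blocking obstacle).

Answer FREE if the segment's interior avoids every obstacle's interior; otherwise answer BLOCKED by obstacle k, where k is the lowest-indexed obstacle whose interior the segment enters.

FREE

Obstacle 1 [(13,16) (18,14) (22,24) (17,24)]:
  edge (13,16)–(18,14): clear
  edge (18,14)–(22,24): clear
  edge (22,24)–(17,24): clear
  edge (17,24)–(13,16): clear
  midpoint (15,11/2) outside
  → clear
Obstacle 2 [(3,11) (5,3) (10,2) (11,11)]:
  edge (3,11)–(5,3): clear
  edge (5,3)–(10,2): clear
  edge (10,2)–(11,11): clear
  edge (11,11)–(3,11): clear
  midpoint (15,11/2) outside
  → clear
Obstacle 3 [(0,13) (11,13) (0,23)]:
  edge (0,13)–(11,13): clear
  edge (11,13)–(0,23): clear
  edge (0,23)–(0,13): clear
  midpoint (15,11/2) outside
  → clear
Obstacle 4 [(16,3) (20,3) (24,11) (22,11) (16,8)]:
  edge (16,3)–(20,3): clear
  edge (20,3)–(24,11): clear
  edge (24,11)–(22,11): clear
  edge (22,11)–(16,8): clear
  edge (16,8)–(16,3): clear
  midpoint (15,11/2) outside
  → clear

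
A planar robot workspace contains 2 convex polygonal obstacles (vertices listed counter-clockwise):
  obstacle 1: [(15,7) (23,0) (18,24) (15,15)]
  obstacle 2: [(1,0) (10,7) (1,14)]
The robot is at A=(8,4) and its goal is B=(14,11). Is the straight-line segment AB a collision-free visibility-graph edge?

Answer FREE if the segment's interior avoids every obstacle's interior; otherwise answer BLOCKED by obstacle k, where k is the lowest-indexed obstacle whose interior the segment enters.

Obstacle 1 [(15,7) (23,0) (18,24) (15,15)]:
  edge (15,7)–(23,0): clear
  edge (23,0)–(18,24): clear
  edge (18,24)–(15,15): clear
  edge (15,15)–(15,7): clear
  midpoint (11,15/2) outside
  → clear
Obstacle 2 [(1,0) (10,7) (1,14)]:
  edge (1,0)–(10,7): clear
  edge (10,7)–(1,14): clear
  edge (1,14)–(1,0): clear
  midpoint (11,15/2) outside
  → clear

FREE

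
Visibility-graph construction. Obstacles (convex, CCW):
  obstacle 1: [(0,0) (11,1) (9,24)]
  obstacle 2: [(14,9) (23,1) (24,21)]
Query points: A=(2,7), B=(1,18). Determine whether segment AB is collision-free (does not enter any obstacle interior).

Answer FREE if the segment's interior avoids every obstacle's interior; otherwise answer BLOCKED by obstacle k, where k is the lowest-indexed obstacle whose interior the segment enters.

Obstacle 1 [(0,0) (11,1) (9,24)]:
  edge (0,0)–(11,1): clear
  edge (11,1)–(9,24): clear
  edge (9,24)–(0,0): clear
  midpoint (3/2,25/2) outside
  → clear
Obstacle 2 [(14,9) (23,1) (24,21)]:
  edge (14,9)–(23,1): clear
  edge (23,1)–(24,21): clear
  edge (24,21)–(14,9): clear
  midpoint (3/2,25/2) outside
  → clear

FREE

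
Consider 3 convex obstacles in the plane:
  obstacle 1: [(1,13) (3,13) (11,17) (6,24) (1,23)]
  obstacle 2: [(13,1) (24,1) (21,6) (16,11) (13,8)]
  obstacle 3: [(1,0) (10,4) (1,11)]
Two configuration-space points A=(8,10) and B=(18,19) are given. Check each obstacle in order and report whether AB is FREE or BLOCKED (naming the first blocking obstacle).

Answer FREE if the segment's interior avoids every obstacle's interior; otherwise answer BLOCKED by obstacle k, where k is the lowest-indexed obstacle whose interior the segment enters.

Obstacle 1 [(1,13) (3,13) (11,17) (6,24) (1,23)]:
  edge (1,13)–(3,13): clear
  edge (3,13)–(11,17): clear
  edge (11,17)–(6,24): clear
  edge (6,24)–(1,23): clear
  edge (1,23)–(1,13): clear
  midpoint (13,29/2) outside
  → clear
Obstacle 2 [(13,1) (24,1) (21,6) (16,11) (13,8)]:
  edge (13,1)–(24,1): clear
  edge (24,1)–(21,6): clear
  edge (21,6)–(16,11): clear
  edge (16,11)–(13,8): clear
  edge (13,8)–(13,1): clear
  midpoint (13,29/2) outside
  → clear
Obstacle 3 [(1,0) (10,4) (1,11)]:
  edge (1,0)–(10,4): clear
  edge (10,4)–(1,11): clear
  edge (1,11)–(1,0): clear
  midpoint (13,29/2) outside
  → clear

FREE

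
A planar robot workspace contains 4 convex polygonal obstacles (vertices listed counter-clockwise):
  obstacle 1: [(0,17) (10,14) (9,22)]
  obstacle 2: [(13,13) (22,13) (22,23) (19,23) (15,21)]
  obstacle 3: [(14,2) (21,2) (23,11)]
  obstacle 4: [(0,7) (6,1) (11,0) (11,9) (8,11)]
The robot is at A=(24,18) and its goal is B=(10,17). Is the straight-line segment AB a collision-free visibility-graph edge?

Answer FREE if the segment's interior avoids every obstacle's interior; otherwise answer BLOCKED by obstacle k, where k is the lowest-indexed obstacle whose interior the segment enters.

BLOCKED by obstacle 2

Obstacle 1 [(0,17) (10,14) (9,22)]:
  edge (0,17)–(10,14): clear
  edge (10,14)–(9,22): clear
  edge (9,22)–(0,17): clear
  midpoint (17,35/2) outside
  → clear
Obstacle 2 [(13,13) (22,13) (22,23) (19,23) (15,21)]:
  edge (13,13)–(22,13): clear
  edge (22,13)–(22,23): crosses AB
  edge (22,23)–(19,23): clear
  edge (19,23)–(15,21): clear
  edge (15,21)–(13,13): crosses AB
  → BLOCKED
Obstacle 3 [(14,2) (21,2) (23,11)]:
  edge (14,2)–(21,2): clear
  edge (21,2)–(23,11): clear
  edge (23,11)–(14,2): clear
  midpoint (17,35/2) outside
  → clear
Obstacle 4 [(0,7) (6,1) (11,0) (11,9) (8,11)]:
  edge (0,7)–(6,1): clear
  edge (6,1)–(11,0): clear
  edge (11,0)–(11,9): clear
  edge (11,9)–(8,11): clear
  edge (8,11)–(0,7): clear
  midpoint (17,35/2) outside
  → clear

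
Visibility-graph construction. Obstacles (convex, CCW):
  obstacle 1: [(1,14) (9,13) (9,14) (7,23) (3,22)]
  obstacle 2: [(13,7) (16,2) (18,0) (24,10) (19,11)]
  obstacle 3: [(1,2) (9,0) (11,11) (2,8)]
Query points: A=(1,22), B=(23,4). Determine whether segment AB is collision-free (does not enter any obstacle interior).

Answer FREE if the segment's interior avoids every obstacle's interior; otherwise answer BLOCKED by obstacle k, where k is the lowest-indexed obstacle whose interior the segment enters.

Obstacle 1 [(1,14) (9,13) (9,14) (7,23) (3,22)]:
  edge (1,14)–(9,13): clear
  edge (9,13)–(9,14): clear
  edge (9,14)–(7,23): crosses AB
  edge (7,23)–(3,22): clear
  edge (3,22)–(1,14): crosses AB
  → BLOCKED
Obstacle 2 [(13,7) (16,2) (18,0) (24,10) (19,11)]:
  edge (13,7)–(16,2): clear
  edge (16,2)–(18,0): clear
  edge (18,0)–(24,10): crosses AB
  edge (24,10)–(19,11): clear
  edge (19,11)–(13,7): crosses AB
  → BLOCKED
Obstacle 3 [(1,2) (9,0) (11,11) (2,8)]:
  edge (1,2)–(9,0): clear
  edge (9,0)–(11,11): clear
  edge (11,11)–(2,8): clear
  edge (2,8)–(1,2): clear
  midpoint (12,13) outside
  → clear

BLOCKED by obstacle 1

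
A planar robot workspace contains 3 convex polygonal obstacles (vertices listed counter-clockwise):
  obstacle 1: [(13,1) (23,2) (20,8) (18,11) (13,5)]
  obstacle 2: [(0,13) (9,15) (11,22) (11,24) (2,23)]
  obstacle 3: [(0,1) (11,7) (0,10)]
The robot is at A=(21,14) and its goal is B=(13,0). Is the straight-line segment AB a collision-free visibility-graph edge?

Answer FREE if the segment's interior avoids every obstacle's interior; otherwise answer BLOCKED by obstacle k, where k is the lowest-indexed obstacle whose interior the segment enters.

BLOCKED by obstacle 1

Obstacle 1 [(13,1) (23,2) (20,8) (18,11) (13,5)]:
  edge (13,1)–(23,2): crosses AB
  edge (23,2)–(20,8): clear
  edge (20,8)–(18,11): crosses AB
  edge (18,11)–(13,5): clear
  edge (13,5)–(13,1): clear
  → BLOCKED
Obstacle 2 [(0,13) (9,15) (11,22) (11,24) (2,23)]:
  edge (0,13)–(9,15): clear
  edge (9,15)–(11,22): clear
  edge (11,22)–(11,24): clear
  edge (11,24)–(2,23): clear
  edge (2,23)–(0,13): clear
  midpoint (17,7) outside
  → clear
Obstacle 3 [(0,1) (11,7) (0,10)]:
  edge (0,1)–(11,7): clear
  edge (11,7)–(0,10): clear
  edge (0,10)–(0,1): clear
  midpoint (17,7) outside
  → clear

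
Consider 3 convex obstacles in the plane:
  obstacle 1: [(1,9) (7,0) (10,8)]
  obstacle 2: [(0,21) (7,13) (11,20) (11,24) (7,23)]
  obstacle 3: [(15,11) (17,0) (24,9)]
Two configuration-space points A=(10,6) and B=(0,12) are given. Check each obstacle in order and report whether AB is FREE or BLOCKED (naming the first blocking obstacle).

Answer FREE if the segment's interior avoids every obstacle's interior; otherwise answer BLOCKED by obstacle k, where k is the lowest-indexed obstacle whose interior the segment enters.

BLOCKED by obstacle 1

Obstacle 1 [(1,9) (7,0) (10,8)]:
  edge (1,9)–(7,0): clear
  edge (7,0)–(10,8): crosses AB
  edge (10,8)–(1,9): crosses AB
  → BLOCKED
Obstacle 2 [(0,21) (7,13) (11,20) (11,24) (7,23)]:
  edge (0,21)–(7,13): clear
  edge (7,13)–(11,20): clear
  edge (11,20)–(11,24): clear
  edge (11,24)–(7,23): clear
  edge (7,23)–(0,21): clear
  midpoint (5,9) outside
  → clear
Obstacle 3 [(15,11) (17,0) (24,9)]:
  edge (15,11)–(17,0): clear
  edge (17,0)–(24,9): clear
  edge (24,9)–(15,11): clear
  midpoint (5,9) outside
  → clear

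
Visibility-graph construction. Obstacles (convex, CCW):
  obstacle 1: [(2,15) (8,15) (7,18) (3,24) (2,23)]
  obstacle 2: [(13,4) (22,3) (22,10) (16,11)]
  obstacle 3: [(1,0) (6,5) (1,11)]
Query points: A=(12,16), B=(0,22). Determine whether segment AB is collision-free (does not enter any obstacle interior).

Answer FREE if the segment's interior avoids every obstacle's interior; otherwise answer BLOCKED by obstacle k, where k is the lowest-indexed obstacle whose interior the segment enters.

Obstacle 1 [(2,15) (8,15) (7,18) (3,24) (2,23)]:
  edge (2,15)–(8,15): clear
  edge (8,15)–(7,18): clear
  edge (7,18)–(3,24): crosses AB
  edge (3,24)–(2,23): clear
  edge (2,23)–(2,15): crosses AB
  → BLOCKED
Obstacle 2 [(13,4) (22,3) (22,10) (16,11)]:
  edge (13,4)–(22,3): clear
  edge (22,3)–(22,10): clear
  edge (22,10)–(16,11): clear
  edge (16,11)–(13,4): clear
  midpoint (6,19) outside
  → clear
Obstacle 3 [(1,0) (6,5) (1,11)]:
  edge (1,0)–(6,5): clear
  edge (6,5)–(1,11): clear
  edge (1,11)–(1,0): clear
  midpoint (6,19) outside
  → clear

BLOCKED by obstacle 1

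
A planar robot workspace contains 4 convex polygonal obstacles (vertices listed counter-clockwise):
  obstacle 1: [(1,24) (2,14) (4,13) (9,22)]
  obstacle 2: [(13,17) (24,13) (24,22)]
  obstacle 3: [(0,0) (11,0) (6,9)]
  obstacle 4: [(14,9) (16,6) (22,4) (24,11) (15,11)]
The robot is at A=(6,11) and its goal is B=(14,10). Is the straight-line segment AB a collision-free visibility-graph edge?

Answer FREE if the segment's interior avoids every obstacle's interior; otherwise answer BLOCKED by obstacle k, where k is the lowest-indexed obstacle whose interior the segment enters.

FREE

Obstacle 1 [(1,24) (2,14) (4,13) (9,22)]:
  edge (1,24)–(2,14): clear
  edge (2,14)–(4,13): clear
  edge (4,13)–(9,22): clear
  edge (9,22)–(1,24): clear
  midpoint (10,21/2) outside
  → clear
Obstacle 2 [(13,17) (24,13) (24,22)]:
  edge (13,17)–(24,13): clear
  edge (24,13)–(24,22): clear
  edge (24,22)–(13,17): clear
  midpoint (10,21/2) outside
  → clear
Obstacle 3 [(0,0) (11,0) (6,9)]:
  edge (0,0)–(11,0): clear
  edge (11,0)–(6,9): clear
  edge (6,9)–(0,0): clear
  midpoint (10,21/2) outside
  → clear
Obstacle 4 [(14,9) (16,6) (22,4) (24,11) (15,11)]:
  edge (14,9)–(16,6): clear
  edge (16,6)–(22,4): clear
  edge (22,4)–(24,11): clear
  edge (24,11)–(15,11): clear
  edge (15,11)–(14,9): clear
  midpoint (10,21/2) outside
  → clear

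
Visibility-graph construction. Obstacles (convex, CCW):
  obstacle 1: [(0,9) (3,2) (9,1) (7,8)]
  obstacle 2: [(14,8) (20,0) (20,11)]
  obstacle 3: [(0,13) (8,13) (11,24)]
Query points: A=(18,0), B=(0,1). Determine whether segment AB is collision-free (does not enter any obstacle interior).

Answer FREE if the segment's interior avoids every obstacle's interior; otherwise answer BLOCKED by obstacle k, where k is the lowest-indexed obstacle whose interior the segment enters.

Obstacle 1 [(0,9) (3,2) (9,1) (7,8)]:
  edge (0,9)–(3,2): clear
  edge (3,2)–(9,1): clear
  edge (9,1)–(7,8): clear
  edge (7,8)–(0,9): clear
  midpoint (9,1/2) outside
  → clear
Obstacle 2 [(14,8) (20,0) (20,11)]:
  edge (14,8)–(20,0): clear
  edge (20,0)–(20,11): clear
  edge (20,11)–(14,8): clear
  midpoint (9,1/2) outside
  → clear
Obstacle 3 [(0,13) (8,13) (11,24)]:
  edge (0,13)–(8,13): clear
  edge (8,13)–(11,24): clear
  edge (11,24)–(0,13): clear
  midpoint (9,1/2) outside
  → clear

FREE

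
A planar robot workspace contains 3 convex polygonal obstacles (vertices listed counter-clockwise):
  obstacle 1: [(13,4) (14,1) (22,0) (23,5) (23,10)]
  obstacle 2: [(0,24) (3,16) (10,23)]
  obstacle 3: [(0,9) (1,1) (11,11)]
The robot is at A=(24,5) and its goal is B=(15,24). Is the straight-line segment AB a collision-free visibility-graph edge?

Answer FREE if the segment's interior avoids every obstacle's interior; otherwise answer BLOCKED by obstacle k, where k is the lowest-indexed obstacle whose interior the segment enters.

Obstacle 1 [(13,4) (14,1) (22,0) (23,5) (23,10)]:
  edge (13,4)–(14,1): clear
  edge (14,1)–(22,0): clear
  edge (22,0)–(23,5): clear
  edge (23,5)–(23,10): crosses AB
  edge (23,10)–(13,4): crosses AB
  → BLOCKED
Obstacle 2 [(0,24) (3,16) (10,23)]:
  edge (0,24)–(3,16): clear
  edge (3,16)–(10,23): clear
  edge (10,23)–(0,24): clear
  midpoint (39/2,29/2) outside
  → clear
Obstacle 3 [(0,9) (1,1) (11,11)]:
  edge (0,9)–(1,1): clear
  edge (1,1)–(11,11): clear
  edge (11,11)–(0,9): clear
  midpoint (39/2,29/2) outside
  → clear

BLOCKED by obstacle 1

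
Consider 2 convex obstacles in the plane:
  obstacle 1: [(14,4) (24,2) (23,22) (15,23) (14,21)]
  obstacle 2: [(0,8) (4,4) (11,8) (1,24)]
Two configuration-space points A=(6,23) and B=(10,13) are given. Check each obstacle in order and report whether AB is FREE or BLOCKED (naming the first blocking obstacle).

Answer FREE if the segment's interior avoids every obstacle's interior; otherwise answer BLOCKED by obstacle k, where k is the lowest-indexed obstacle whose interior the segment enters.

Obstacle 1 [(14,4) (24,2) (23,22) (15,23) (14,21)]:
  edge (14,4)–(24,2): clear
  edge (24,2)–(23,22): clear
  edge (23,22)–(15,23): clear
  edge (15,23)–(14,21): clear
  edge (14,21)–(14,4): clear
  midpoint (8,18) outside
  → clear
Obstacle 2 [(0,8) (4,4) (11,8) (1,24)]:
  edge (0,8)–(4,4): clear
  edge (4,4)–(11,8): clear
  edge (11,8)–(1,24): clear
  edge (1,24)–(0,8): clear
  midpoint (8,18) outside
  → clear

FREE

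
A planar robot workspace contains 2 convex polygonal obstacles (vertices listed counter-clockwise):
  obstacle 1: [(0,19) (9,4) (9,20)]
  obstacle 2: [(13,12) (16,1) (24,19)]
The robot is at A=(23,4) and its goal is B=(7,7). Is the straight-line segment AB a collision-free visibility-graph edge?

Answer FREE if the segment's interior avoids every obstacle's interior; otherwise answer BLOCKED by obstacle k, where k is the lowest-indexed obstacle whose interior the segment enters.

BLOCKED by obstacle 1

Obstacle 1 [(0,19) (9,4) (9,20)]:
  edge (0,19)–(9,4): crosses AB
  edge (9,4)–(9,20): crosses AB
  edge (9,20)–(0,19): clear
  → BLOCKED
Obstacle 2 [(13,12) (16,1) (24,19)]:
  edge (13,12)–(16,1): crosses AB
  edge (16,1)–(24,19): crosses AB
  edge (24,19)–(13,12): clear
  → BLOCKED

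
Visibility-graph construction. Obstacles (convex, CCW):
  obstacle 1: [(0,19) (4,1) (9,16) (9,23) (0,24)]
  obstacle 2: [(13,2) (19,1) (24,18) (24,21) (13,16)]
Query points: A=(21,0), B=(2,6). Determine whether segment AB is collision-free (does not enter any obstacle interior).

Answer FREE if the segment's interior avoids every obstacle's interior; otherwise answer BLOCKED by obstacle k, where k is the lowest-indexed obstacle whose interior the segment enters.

Obstacle 1 [(0,19) (4,1) (9,16) (9,23) (0,24)]:
  edge (0,19)–(4,1): crosses AB
  edge (4,1)–(9,16): crosses AB
  edge (9,16)–(9,23): clear
  edge (9,23)–(0,24): clear
  edge (0,24)–(0,19): clear
  → BLOCKED
Obstacle 2 [(13,2) (19,1) (24,18) (24,21) (13,16)]:
  edge (13,2)–(19,1): crosses AB
  edge (19,1)–(24,18): clear
  edge (24,18)–(24,21): clear
  edge (24,21)–(13,16): clear
  edge (13,16)–(13,2): crosses AB
  → BLOCKED

BLOCKED by obstacle 1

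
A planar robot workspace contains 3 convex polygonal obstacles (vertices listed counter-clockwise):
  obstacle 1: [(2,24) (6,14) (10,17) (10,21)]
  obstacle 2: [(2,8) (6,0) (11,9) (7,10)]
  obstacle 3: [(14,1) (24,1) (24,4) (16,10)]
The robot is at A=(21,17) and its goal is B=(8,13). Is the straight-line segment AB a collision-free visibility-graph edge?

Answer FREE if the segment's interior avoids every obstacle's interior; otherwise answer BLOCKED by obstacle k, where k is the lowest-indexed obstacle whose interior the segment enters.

FREE

Obstacle 1 [(2,24) (6,14) (10,17) (10,21)]:
  edge (2,24)–(6,14): clear
  edge (6,14)–(10,17): clear
  edge (10,17)–(10,21): clear
  edge (10,21)–(2,24): clear
  midpoint (29/2,15) outside
  → clear
Obstacle 2 [(2,8) (6,0) (11,9) (7,10)]:
  edge (2,8)–(6,0): clear
  edge (6,0)–(11,9): clear
  edge (11,9)–(7,10): clear
  edge (7,10)–(2,8): clear
  midpoint (29/2,15) outside
  → clear
Obstacle 3 [(14,1) (24,1) (24,4) (16,10)]:
  edge (14,1)–(24,1): clear
  edge (24,1)–(24,4): clear
  edge (24,4)–(16,10): clear
  edge (16,10)–(14,1): clear
  midpoint (29/2,15) outside
  → clear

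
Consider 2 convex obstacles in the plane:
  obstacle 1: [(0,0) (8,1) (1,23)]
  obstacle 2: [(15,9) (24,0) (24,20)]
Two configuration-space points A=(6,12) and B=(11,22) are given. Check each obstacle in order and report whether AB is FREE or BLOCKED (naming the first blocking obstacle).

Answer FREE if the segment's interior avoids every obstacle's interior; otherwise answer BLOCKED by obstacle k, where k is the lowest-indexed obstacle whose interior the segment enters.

Obstacle 1 [(0,0) (8,1) (1,23)]:
  edge (0,0)–(8,1): clear
  edge (8,1)–(1,23): clear
  edge (1,23)–(0,0): clear
  midpoint (17/2,17) outside
  → clear
Obstacle 2 [(15,9) (24,0) (24,20)]:
  edge (15,9)–(24,0): clear
  edge (24,0)–(24,20): clear
  edge (24,20)–(15,9): clear
  midpoint (17/2,17) outside
  → clear

FREE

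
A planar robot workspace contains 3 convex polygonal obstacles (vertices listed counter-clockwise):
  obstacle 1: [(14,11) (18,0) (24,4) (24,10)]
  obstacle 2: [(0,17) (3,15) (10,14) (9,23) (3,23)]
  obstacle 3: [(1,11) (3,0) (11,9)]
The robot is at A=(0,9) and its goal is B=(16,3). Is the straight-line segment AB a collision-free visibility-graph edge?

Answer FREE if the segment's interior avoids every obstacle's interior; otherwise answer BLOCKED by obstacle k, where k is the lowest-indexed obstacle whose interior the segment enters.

BLOCKED by obstacle 3

Obstacle 1 [(14,11) (18,0) (24,4) (24,10)]:
  edge (14,11)–(18,0): clear
  edge (18,0)–(24,4): clear
  edge (24,4)–(24,10): clear
  edge (24,10)–(14,11): clear
  midpoint (8,6) outside
  → clear
Obstacle 2 [(0,17) (3,15) (10,14) (9,23) (3,23)]:
  edge (0,17)–(3,15): clear
  edge (3,15)–(10,14): clear
  edge (10,14)–(9,23): clear
  edge (9,23)–(3,23): clear
  edge (3,23)–(0,17): clear
  midpoint (8,6) outside
  → clear
Obstacle 3 [(1,11) (3,0) (11,9)]:
  edge (1,11)–(3,0): crosses AB
  edge (3,0)–(11,9): crosses AB
  edge (11,9)–(1,11): clear
  → BLOCKED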